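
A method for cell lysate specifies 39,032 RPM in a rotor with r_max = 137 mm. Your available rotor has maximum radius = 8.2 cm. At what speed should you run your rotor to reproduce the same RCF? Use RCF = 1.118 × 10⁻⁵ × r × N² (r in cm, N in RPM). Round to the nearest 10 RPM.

50450 RPM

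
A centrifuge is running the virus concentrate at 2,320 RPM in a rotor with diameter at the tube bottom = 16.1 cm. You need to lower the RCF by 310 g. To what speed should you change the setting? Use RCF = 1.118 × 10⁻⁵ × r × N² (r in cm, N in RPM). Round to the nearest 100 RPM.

r = 16.1 / 2 = 8.05 cm
Current RCF = 1.118 × 10⁻⁵ × 8.05 × (2320)² = 1.118 × 10⁻⁵ × 8.05 × 5,382,400 ≈ 484.4 × g
Target RCF = 484.4 − 310 = 174.4 × g
N² = 174.4 / (8.9999 × 10⁻⁵) = 1,937,799
N ≈ √1,937,799 ≈ 1,392.0

N₂ ≈ 1400 RPM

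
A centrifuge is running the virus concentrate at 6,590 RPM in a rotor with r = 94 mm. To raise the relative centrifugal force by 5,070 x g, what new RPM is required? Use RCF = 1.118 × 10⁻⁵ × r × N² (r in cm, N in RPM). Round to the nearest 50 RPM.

r = 94 mm = 9.4 cm
Current RCF = 1.118 × 10⁻⁵ × 9.4 × (6590)² = 1.118 × 10⁻⁵ × 9.4 × 43,428,100 ≈ 4,563.9 × g
Target RCF = 4,563.9 + 5,070 = 9,633.9 × g
N² = 9,633.9 / (10.5092 × 10⁻⁵) = 91,671,107
N ≈ √91,671,107 ≈ 9,574.5

N₂ ≈ 9550 RPM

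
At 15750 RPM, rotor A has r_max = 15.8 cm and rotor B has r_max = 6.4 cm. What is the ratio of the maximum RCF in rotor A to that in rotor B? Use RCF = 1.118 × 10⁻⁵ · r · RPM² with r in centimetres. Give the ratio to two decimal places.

2.47

At fixed N, RCF ∝ r, so RCF_A/RCF_B = r_A/r_B = 15.8 / 6.4 = 2.4688.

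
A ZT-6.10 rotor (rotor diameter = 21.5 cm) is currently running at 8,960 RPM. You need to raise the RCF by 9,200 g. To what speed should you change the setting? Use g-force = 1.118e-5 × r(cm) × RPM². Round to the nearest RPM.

r = 21.5 / 2 = 10.75 cm
Current RCF = 1.118 × 10⁻⁵ × 10.75 × (8960)² = 1.118 × 10⁻⁵ × 10.75 × 80,281,600 ≈ 9,648.6 × g
Target RCF = 9,648.6 + 9,200 = 18,848.6 × g
N² = 18,848.6 / (12.0185 × 10⁻⁵) = 156,829,887
N ≈ √156,829,887 ≈ 12,523.2

≈ 12523 RPM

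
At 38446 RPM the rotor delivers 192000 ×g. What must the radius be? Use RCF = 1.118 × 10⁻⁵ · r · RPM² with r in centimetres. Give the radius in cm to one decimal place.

192000 = 1.118 × 10⁻⁵ × r × (38446)²
r = 192000 / (1.118 × 10⁻⁵ × 1,478,094,916) = 192000 / 16525.1 ≈ 11.619 cm

r ≈ 11.6 cm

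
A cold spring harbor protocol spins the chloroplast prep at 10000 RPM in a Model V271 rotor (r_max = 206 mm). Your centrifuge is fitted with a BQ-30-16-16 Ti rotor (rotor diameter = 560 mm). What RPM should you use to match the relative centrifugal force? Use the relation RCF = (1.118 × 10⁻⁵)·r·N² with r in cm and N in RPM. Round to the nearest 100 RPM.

Original rotor: r = 206 mm = 20.6 cm
RCF_original = 1.118 × 10⁻⁵ × 20.6 × (10000)² = 1.118 × 10⁻⁵ × 20.6 × 100,000,000 ≈ 23,030.8 × g
Your rotor: r = 560 mm / 2 = 280 mm = 28 cm
23,030.8 = 1.118 × 10⁻⁵ × 28 × N²
N² = 23,030.8 / (31.304 × 10⁻⁵) = 73,571,429
N ≈ √73,571,429 ≈ 8,577.4

8600 RPM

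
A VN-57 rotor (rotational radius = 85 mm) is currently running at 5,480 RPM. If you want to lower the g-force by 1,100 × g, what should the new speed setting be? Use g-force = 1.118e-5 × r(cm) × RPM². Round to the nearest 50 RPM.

≈ 4300 RPM

r = 85 mm = 8.5 cm
Current RCF = 1.118 × 10⁻⁵ × 8.5 × (5480)² = 1.118 × 10⁻⁵ × 8.5 × 30,030,400 ≈ 2,853.8 × g
Target RCF = 2,853.8 − 1,100 = 1,753.8 × g
N² = 1,753.8 / (9.503 × 10⁻⁵) = 18,455,225
N ≈ √18,455,225 ≈ 4,296.0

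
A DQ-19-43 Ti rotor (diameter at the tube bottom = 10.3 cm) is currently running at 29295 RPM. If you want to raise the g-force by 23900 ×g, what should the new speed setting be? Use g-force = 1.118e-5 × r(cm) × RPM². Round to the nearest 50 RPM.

r = 10.3 / 2 = 5.15 cm
Current RCF = 1.118 × 10⁻⁵ × 5.15 × (29295)² = 1.118 × 10⁻⁵ × 5.15 × 858,197,025 ≈ 49,412.4 × g
Target RCF = 49,412.4 + 23,900 = 73,312.4 × g
N² = 73,312.4 / (5.7577 × 10⁻⁵) = 1,273,293,155
N ≈ √1,273,293,155 ≈ 35,683.2

≈ 35700 RPM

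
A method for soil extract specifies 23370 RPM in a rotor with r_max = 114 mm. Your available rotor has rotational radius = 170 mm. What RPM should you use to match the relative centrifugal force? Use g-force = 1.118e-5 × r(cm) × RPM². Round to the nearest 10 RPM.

≈ 19140 RPM

Original rotor: r = 114 mm = 11.4 cm
RCF = 1.118 × 10⁻⁵ × r × N²
RCF_original = 1.118 × 10⁻⁵ × 11.4 × (23370)² = 1.118 × 10⁻⁵ × 11.4 × 546,156,900 ≈ 69,608.8 × g
Your rotor: r = 170 mm = 17.0 cm
69,608.8 = 1.118 × 10⁻⁵ × 17 × N²
N² = 69,608.8 / (19.006 × 10⁻⁵) = 366,246,448
N ≈ √366,246,448 ≈ 19,137.6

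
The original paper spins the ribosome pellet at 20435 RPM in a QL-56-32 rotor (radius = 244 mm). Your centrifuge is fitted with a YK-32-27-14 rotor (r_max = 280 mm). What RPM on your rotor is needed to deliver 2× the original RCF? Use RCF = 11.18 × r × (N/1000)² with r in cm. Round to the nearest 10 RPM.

Original rotor: r = 244 mm = 24.4 cm
RCF = 11.18 × r × (N/1000)²
RCF_original = 11.18 × 24.4 × (20.435)² = 11.18 × 24.4 × 417.589225 ≈ 113,915 × g
Target RCF = 2 × 113,915 ≈ 227,830 × g
Your rotor: r = 280 mm = 28.0 cm
227,830 = 11.18 × 28 × (N/1000)²
(N/1000)² = 227,830 / 313.04 = 727.7984
N = 1000 × √727.7984 ≈ 26,977.7

≈ 26980 RPM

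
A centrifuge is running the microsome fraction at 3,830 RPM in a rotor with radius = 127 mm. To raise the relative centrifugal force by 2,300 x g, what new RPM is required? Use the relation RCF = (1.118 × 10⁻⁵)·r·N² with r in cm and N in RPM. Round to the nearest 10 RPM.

r = 127 mm = 12.7 cm
Current RCF = 1.118 × 10⁻⁵ × 12.7 × (3830)² = 1.118 × 10⁻⁵ × 12.7 × 14,668,900 ≈ 2,082.8 × g
Target RCF = 2,082.8 + 2,300 = 4,382.8 × g
N² = 4,382.8 / (14.1986 × 10⁻⁵) = 30,867,832
N ≈ √30,867,832 ≈ 5,555.9

≈ 5560 RPM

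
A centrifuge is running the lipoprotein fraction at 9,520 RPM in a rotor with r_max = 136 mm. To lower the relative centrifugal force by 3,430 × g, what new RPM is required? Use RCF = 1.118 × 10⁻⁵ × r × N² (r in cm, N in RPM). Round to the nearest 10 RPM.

8250 RPM

r = 136 mm = 13.6 cm
Current RCF = 1.118 × 10⁻⁵ × 13.6 × (9520)² = 1.118 × 10⁻⁵ × 13.6 × 90,630,400 ≈ 13,780.2 × g
Target RCF = 13,780.2 − 3,430 = 10,350.2 × g
N² = 10,350.2 / (15.2048 × 10⁻⁵) = 68,071,925
N ≈ √68,071,925 ≈ 8,250.6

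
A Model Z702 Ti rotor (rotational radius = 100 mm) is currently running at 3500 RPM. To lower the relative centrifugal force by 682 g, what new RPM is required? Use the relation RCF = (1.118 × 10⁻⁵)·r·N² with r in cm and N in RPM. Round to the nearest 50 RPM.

N₂ ≈ 2500 RPM

r = 100 mm = 10.0 cm
Current RCF = 1.118 × 10⁻⁵ × 10 × (3500)² = 1.118 × 10⁻⁵ × 10 × 12,250,000 ≈ 1,369.5 × g
Target RCF = 1,369.5 − 682 = 687.5 × g
N² = 687.5 / (11.18 × 10⁻⁵) = 6,149,374
N ≈ √6,149,374 ≈ 2,479.8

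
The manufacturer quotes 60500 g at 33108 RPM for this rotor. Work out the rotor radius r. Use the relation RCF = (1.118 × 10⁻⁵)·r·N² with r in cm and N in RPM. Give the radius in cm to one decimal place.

60500 = 1.118 × 10⁻⁵ × r × (33108)²
r = 60500 / (1.118 × 10⁻⁵ × 1,096,139,664) = 60500 / 12254.84 ≈ 4.937 cm

r ≈ 4.9 cm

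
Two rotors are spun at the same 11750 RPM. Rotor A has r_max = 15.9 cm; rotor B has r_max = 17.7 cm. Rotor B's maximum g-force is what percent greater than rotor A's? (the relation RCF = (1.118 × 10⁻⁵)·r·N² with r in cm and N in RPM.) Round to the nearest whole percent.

11%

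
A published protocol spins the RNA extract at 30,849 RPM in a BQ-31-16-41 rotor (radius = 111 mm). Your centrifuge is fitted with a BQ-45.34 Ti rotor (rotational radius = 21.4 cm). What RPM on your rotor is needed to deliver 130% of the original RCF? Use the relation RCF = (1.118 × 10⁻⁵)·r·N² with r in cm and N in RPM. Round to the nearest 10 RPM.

Original rotor: r = 111 mm = 11.1 cm
RCF_original = 1.118 × 10⁻⁵ × 11.1 × (30849)² = 1.118 × 10⁻⁵ × 11.1 × 951,660,801 ≈ 118,099.2 × g
Target RCF = 1.3 × 118,099.2 ≈ 153,529 × g
153,529 = 1.118 × 10⁻⁵ × 21.4 × N²
N² = 153,529 / (23.9252 × 10⁻⁵) = 641,704,145
N ≈ √641,704,145 ≈ 25,331.9

≈ 25330 RPM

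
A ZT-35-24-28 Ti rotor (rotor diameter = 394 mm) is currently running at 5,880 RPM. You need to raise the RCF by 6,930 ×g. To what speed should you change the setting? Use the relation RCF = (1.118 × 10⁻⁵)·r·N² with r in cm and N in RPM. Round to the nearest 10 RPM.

N₂ ≈ 8130 RPM

r = 394 mm / 2 = 197 mm = 19.7 cm
Current RCF = 1.118 × 10⁻⁵ × 19.7 × (5880)² = 1.118 × 10⁻⁵ × 19.7 × 34,574,400 ≈ 7,614.9 × g
Target RCF = 7,614.9 + 6,930 = 14,544.9 × g
N² = 14,544.9 / (22.0246 × 10⁻⁵) = 66,039,338
N ≈ √66,039,338 ≈ 8,126.5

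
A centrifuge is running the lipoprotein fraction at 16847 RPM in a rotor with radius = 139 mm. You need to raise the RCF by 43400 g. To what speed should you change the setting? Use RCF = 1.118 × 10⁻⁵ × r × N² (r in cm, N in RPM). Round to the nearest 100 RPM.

≈ 23700 RPM

r = 139 mm = 13.9 cm
Current RCF = 1.118 × 10⁻⁵ × 13.9 × (16847)² = 1.118 × 10⁻⁵ × 13.9 × 283,821,409 ≈ 44,106.4 × g
Target RCF = 44,106.4 + 43,400 = 87,506.4 × g
N² = 87,506.4 / (15.5402 × 10⁻⁵) = 563,097,000
N ≈ √563,097,000 ≈ 23,729.7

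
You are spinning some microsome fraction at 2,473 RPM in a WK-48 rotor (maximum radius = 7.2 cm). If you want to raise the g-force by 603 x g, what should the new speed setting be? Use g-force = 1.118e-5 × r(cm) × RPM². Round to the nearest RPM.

≈ 3689 RPM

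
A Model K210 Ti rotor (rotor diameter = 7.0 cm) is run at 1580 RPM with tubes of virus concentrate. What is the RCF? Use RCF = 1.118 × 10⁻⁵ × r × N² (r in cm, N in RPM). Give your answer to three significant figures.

r = 7.0 / 2 = 3.5 cm
RCF = 1.118 × 10⁻⁵ × r × N²
RCF = 1.118 × 10⁻⁵ × 3.5 × (1580)² = 1.118 × 10⁻⁵ × 3.5 × 2,496,400 ≈ 97.7 × g

≈ 97.7 x g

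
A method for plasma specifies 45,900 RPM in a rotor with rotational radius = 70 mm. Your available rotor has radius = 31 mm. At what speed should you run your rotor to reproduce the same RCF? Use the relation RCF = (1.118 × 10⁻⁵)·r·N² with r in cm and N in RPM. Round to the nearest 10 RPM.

68970 RPM

Original rotor: r = 70 mm = 7.0 cm
RCF_original = 1.118 × 10⁻⁵ × 7 × (45900)² = 1.118 × 10⁻⁵ × 7 × 2,106,810,000 ≈ 164,879 × g
Your rotor: r = 31 mm = 3.1 cm
164,879 = 1.118 × 10⁻⁵ × 3.1 × N²
N² = 164,879 / (3.4658 × 10⁻⁵) = 4,757,314,329
N ≈ √4,757,314,329 ≈ 68,973.3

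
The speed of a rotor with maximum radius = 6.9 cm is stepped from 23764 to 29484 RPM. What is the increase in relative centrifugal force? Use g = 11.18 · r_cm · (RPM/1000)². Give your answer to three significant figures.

23500 g

RCF₁ = 11.18 × 6.9 × (23.764)² = 11.18 × 6.9 × 564.727696 ≈ 43,564.2 × g
RCF₂ = 11.18 × 6.9 × (29.484)² = 11.18 × 6.9 × 869.306256 ≈ 67,060 × g
Increase = 67,060 − 43,564.2 = 23,495.8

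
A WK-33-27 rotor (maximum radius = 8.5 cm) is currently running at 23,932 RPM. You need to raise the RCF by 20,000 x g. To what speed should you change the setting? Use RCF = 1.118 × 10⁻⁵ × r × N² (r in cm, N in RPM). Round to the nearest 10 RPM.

Current RCF = 1.118 × 10⁻⁵ × 8.5 × (23932)² = 1.118 × 10⁻⁵ × 8.5 × 572,740,624 ≈ 54,427.5 × g
Target RCF = 54,427.5 + 20,000 = 74,427.5 × g
N² = 74,427.5 / (9.503 × 10⁻⁵) = 783,200,042
N ≈ √783,200,042 ≈ 27,985.7

27990 RPM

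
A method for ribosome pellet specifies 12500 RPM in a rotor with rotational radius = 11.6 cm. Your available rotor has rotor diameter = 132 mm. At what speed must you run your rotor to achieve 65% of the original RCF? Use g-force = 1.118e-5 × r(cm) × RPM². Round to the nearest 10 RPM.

13360 RPM

RCF_original = 1.118 × 10⁻⁵ × 11.6 × (12500)² = 1.118 × 10⁻⁵ × 11.6 × 156,250,000 ≈ 20,263.7 × g
Target RCF = 0.65 × 20,263.7 ≈ 13,171.4 × g
Your rotor: r = 132 mm / 2 = 66 mm = 6.6 cm
13,171.4 = 1.118 × 10⁻⁵ × 6.6 × N²
N² = 13,171.4 / (7.3788 × 10⁻⁵) = 178,503,280
N ≈ √178,503,280 ≈ 13,360.5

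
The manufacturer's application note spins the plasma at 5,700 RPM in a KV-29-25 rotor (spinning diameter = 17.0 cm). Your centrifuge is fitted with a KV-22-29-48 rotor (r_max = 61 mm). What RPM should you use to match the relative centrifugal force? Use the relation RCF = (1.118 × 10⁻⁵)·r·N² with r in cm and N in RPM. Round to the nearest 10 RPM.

≈ 6730 RPM

Original rotor: r = 17.0 / 2 = 8.5 cm
RCF = 1.118 × 10⁻⁵ × r × N²
RCF_original = 1.118 × 10⁻⁵ × 8.5 × (5700)² = 1.118 × 10⁻⁵ × 8.5 × 32,490,000 ≈ 3,087.5 × g
Your rotor: r = 61 mm = 6.1 cm
3,087.5 = 1.118 × 10⁻⁵ × 6.1 × N²
N² = 3,087.5 / (6.8198 × 10⁻⁵) = 45,272,589
N ≈ √45,272,589 ≈ 6,728.5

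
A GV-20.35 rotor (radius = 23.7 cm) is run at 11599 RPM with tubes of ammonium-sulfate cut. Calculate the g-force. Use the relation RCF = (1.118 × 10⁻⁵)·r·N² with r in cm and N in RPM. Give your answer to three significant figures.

RCF = 1.118 × 10⁻⁵ × r × N²
RCF = 1.118 × 10⁻⁵ × 23.7 × (11599)² = 1.118 × 10⁻⁵ × 23.7 × 134,536,801 ≈ 35,647.7 × g

35600 × g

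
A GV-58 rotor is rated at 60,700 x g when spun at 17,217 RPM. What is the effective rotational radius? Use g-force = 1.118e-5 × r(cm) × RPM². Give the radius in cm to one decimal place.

RCF = 1.118 × 10⁻⁵ × r × N²
60700 = 1.118 × 10⁻⁵ × r × (17217)²
r = 60700 / (1.118 × 10⁻⁵ × 296,425,089) = 60700 / 3314.032 ≈ 18.316 cm

≈ 18.3 cm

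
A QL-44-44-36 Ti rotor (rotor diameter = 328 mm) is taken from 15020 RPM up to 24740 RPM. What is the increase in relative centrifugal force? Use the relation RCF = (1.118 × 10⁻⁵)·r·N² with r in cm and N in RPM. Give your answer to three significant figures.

70900 x g

r = 328 mm / 2 = 164 mm = 16.4 cm
RCF₁ = 1.118 × 10⁻⁵ × 16.4 × (15020)² = 1.118 × 10⁻⁵ × 16.4 × 225,600,400 ≈ 41,364.3 × g
RCF₂ = 1.118 × 10⁻⁵ × 16.4 × (24740)² = 1.118 × 10⁻⁵ × 16.4 × 612,067,600 ≈ 112,223.8 × g
Increase = 112,223.8 − 41,364.3 = 70,859.5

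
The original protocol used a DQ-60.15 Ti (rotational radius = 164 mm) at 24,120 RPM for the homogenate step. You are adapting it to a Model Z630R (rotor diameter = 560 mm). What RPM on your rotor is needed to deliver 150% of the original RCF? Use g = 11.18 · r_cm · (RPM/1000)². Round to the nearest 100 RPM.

Original rotor: r = 164 mm = 16.4 cm
RCF_original = 11.18 × 16.4 × (24.12)² = 11.18 × 16.4 × 581.7744 ≈ 106,669.5 × g
Target RCF = 1.5 × 106,669.5 ≈ 160,004.2 × g
Your rotor: r = 560 mm / 2 = 280 mm = 28 cm
160,004.2 = 11.18 × 28 × (N/1000)²
(N/1000)² = 160,004.2 / 313.04 = 511.1302
N = 1000 × √511.1302 ≈ 22,608.2

≈ 22600 RPM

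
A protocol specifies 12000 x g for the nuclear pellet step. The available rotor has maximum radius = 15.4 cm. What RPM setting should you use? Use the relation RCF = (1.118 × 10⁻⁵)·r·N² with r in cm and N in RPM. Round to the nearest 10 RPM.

N ≈ 8350 RPM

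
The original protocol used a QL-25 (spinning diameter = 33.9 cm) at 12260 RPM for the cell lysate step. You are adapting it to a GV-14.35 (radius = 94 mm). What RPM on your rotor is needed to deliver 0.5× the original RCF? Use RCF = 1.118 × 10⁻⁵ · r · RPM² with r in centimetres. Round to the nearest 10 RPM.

Original rotor: r = 33.9 / 2 = 16.95 cm
RCF_original = 1.118 × 10⁻⁵ × 16.95 × (12260)² = 1.118 × 10⁻⁵ × 16.95 × 150,307,600 ≈ 28,483.4 × g
Target RCF = 0.5 × 28,483.4 ≈ 14,241.7 × g
Your rotor: r = 94 mm = 9.4 cm
14,241.7 = 1.118 × 10⁻⁵ × 9.4 × N²
N² = 14,241.7 / (10.5092 × 10⁻⁵) = 135,516,500
N ≈ √135,516,500 ≈ 11,641.2

11640 RPM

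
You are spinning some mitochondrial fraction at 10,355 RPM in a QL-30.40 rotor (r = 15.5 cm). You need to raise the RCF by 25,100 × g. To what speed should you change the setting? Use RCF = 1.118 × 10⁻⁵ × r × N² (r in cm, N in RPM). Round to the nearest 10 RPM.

Current RCF = 1.118 × 10⁻⁵ × 15.5 × (10355)² = 1.118 × 10⁻⁵ × 15.5 × 107,226,025 ≈ 18,581.2 × g
Target RCF = 18,581.2 + 25,100 = 43,681.2 × g
N² = 43,681.2 / (17.329 × 10⁻⁵) = 252,069,941
N ≈ √252,069,941 ≈ 15,876.7

N₂ ≈ 15880 RPM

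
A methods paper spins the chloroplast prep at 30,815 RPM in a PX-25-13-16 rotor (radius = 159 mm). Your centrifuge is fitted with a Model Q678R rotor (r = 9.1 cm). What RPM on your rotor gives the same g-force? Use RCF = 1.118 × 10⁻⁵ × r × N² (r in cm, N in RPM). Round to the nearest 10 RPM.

Original rotor: r = 159 mm = 15.9 cm
RCF = 1.118 × 10⁻⁵ × r × N²
RCF_original = 1.118 × 10⁻⁵ × 15.9 × (30815)² = 1.118 × 10⁻⁵ × 15.9 × 949,564,225 ≈ 168,796.4 × g
168,796.4 = 1.118 × 10⁻⁵ × 9.1 × N²
N² = 168,796.4 / (10.1738 × 10⁻⁵) = 1,659,128,349
N ≈ √1,659,128,349 ≈ 40,732.4

40730 RPM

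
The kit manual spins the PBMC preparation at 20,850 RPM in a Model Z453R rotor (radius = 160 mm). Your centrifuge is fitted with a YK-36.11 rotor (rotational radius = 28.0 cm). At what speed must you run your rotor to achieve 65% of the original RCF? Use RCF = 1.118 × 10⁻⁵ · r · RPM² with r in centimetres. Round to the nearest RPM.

≈ 12707 RPM

Original rotor: r = 160 mm = 16.0 cm
RCF = 1.118 × 10⁻⁵ × r × N²
RCF_original = 1.118 × 10⁻⁵ × 16 × (20850)² = 1.118 × 10⁻⁵ × 16 × 434,722,500 ≈ 77,763.2 × g
Target RCF = 0.65 × 77,763.2 ≈ 50,546.1 × g
50,546.1 = 1.118 × 10⁻⁵ × 28 × N²
N² = 50,546.1 / (31.304 × 10⁻⁵) = 161,468,502
N ≈ √161,468,502 ≈ 12,707.0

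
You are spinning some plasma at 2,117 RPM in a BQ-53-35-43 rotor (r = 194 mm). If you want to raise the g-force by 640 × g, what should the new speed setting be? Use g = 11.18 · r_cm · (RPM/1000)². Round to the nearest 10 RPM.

r = 194 mm = 19.4 cm
Current RCF = 11.18 × 19.4 × (2.117)² = 11.18 × 19.4 × 4.481689 ≈ 972 × g
Target RCF = 972 + 640 = 1,612 × g
(N/1000)² = 1,612 / 216.892 = 7.43227
N = 1000 × √7.43227 ≈ 2,726.2

N₂ ≈ 2730 RPM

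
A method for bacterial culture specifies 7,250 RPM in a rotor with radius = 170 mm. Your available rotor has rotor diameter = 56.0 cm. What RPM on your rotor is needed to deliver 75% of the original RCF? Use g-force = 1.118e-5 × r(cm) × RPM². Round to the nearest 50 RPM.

Original rotor: r = 170 mm = 17.0 cm
RCF = 1.118 × 10⁻⁵ × r × N²
RCF_original = 1.118 × 10⁻⁵ × 17 × (7250)² = 1.118 × 10⁻⁵ × 17 × 52,562,500 ≈ 9,990 × g
Target RCF = 0.75 × 9,990 ≈ 7,492.5 × g
Your rotor: r = 56.0 / 2 = 28 cm
7,492.5 = 1.118 × 10⁻⁵ × 28 × N²
N² = 7,492.5 / (31.304 × 10⁻⁵) = 23,934,641
N ≈ √23,934,641 ≈ 4,892.3

≈ 4900 RPM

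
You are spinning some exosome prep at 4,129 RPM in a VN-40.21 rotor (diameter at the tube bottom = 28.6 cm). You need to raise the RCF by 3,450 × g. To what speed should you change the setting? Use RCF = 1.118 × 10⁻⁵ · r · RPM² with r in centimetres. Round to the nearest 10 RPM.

r = 28.6 / 2 = 14.3 cm
Current RCF = 1.118 × 10⁻⁵ × 14.3 × (4129)² = 1.118 × 10⁻⁵ × 14.3 × 17,048,641 ≈ 2,725.6 × g
Target RCF = 2,725.6 + 3,450 = 6,175.6 × g
N² = 6,175.6 / (15.9874 × 10⁻⁵) = 38,627,919
N ≈ √38,627,919 ≈ 6,215.1

N₂ ≈ 6220 RPM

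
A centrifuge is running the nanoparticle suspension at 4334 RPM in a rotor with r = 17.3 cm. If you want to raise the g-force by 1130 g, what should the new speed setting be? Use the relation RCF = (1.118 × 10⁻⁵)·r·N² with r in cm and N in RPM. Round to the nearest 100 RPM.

Current RCF = 1.118 × 10⁻⁵ × 17.3 × (4334)² = 1.118 × 10⁻⁵ × 17.3 × 18,783,556 ≈ 3,633 × g
Target RCF = 3,633 + 1,130 = 4,763 × g
N² = 4,763 / (19.3414 × 10⁻⁵) = 24,625,932
N ≈ √24,625,932 ≈ 4,962.5

≈ 5000 RPM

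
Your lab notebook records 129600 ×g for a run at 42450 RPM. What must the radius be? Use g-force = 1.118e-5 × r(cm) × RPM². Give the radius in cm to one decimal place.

≈ 6.4 cm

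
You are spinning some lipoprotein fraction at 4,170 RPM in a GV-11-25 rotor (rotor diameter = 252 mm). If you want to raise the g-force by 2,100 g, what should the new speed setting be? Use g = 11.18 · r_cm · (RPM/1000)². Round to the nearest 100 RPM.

r = 252 mm / 2 = 126 mm = 12.6 cm
Current RCF = 11.18 × 12.6 × (4.17)² = 11.18 × 12.6 × 17.3889 ≈ 2,449.5 × g
Target RCF = 2,449.5 + 2,100 = 4,549.5 × g
(N/1000)² = 4,549.5 / 140.868 = 32.29619
N = 1000 × √32.29619 ≈ 5,683.0

N₂ ≈ 5700 RPM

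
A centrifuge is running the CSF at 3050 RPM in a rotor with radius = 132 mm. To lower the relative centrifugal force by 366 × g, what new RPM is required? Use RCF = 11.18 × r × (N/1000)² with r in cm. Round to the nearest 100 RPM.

r = 132 mm = 13.2 cm
Current RCF = 11.18 × 13.2 × (3.05)² = 11.18 × 13.2 × 9.3025 ≈ 1,372.8 × g
Target RCF = 1,372.8 − 366 = 1,006.8 × g
(N/1000)² = 1,006.8 / 147.576 = 6.822248
N = 1000 × √6.822248 ≈ 2,611.9

N₂ ≈ 2600 RPM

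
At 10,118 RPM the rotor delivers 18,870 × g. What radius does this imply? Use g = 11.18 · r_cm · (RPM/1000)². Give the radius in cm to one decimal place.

16.5 cm

18870 = 11.18 × r × (10.118)²
r = 18870 / (11.18 × 102.373924) = 18870 / 1144.54 ≈ 16.487 cm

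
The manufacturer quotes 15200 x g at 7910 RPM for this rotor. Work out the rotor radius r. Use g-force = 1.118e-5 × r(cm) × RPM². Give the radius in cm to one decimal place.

21.7 cm

RCF = 1.118 × 10⁻⁵ × r × N²
15200 = 1.118 × 10⁻⁵ × r × (7910)²
r = 15200 / (1.118 × 10⁻⁵ × 62,568,100) = 15200 / 699.5114 ≈ 21.729 cm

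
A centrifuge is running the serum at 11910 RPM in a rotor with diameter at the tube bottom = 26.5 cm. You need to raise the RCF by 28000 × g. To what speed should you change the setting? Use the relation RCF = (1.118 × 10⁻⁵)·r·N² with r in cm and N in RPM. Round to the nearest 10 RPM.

r = 26.5 / 2 = 13.25 cm
Current RCF = 1.118 × 10⁻⁵ × 13.25 × (11910)² = 1.118 × 10⁻⁵ × 13.25 × 141,848,100 ≈ 21,012.7 × g
Target RCF = 21,012.7 + 28,000 = 49,012.7 × g
N² = 49,012.7 / (14.8135 × 10⁻⁵) = 330,865,089
N ≈ √330,865,089 ≈ 18,189.7

≈ 18190 RPM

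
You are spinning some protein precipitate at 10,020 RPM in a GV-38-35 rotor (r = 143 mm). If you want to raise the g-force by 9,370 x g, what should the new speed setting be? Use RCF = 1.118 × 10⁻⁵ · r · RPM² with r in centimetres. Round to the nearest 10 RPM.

r = 143 mm = 14.3 cm
Current RCF = 1.118 × 10⁻⁵ × 14.3 × (10020)² = 1.118 × 10⁻⁵ × 14.3 × 100,400,400 ≈ 16,051.4 × g
Target RCF = 16,051.4 + 9,370 = 25,421.4 × g
N² = 25,421.4 / (15.9874 × 10⁻⁵) = 159,008,970
N ≈ √159,008,970 ≈ 12,609.9

N₂ ≈ 12610 RPM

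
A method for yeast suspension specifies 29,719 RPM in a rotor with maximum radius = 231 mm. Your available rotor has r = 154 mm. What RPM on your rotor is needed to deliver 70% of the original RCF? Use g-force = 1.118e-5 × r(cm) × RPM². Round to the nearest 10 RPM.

≈ 30450 RPM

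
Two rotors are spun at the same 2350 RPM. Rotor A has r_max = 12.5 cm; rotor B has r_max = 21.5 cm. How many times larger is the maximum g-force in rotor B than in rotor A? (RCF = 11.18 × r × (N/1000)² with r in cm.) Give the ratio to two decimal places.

1.72

At fixed N, RCF ∝ r, so RCF_B/RCF_A = r_B/r_A = 21.5 / 12.5 = 1.7200.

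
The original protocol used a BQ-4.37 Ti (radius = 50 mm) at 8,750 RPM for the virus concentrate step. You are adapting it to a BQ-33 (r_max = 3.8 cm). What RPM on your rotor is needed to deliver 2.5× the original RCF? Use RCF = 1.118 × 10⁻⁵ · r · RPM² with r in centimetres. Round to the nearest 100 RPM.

Original rotor: r = 50 mm = 5.0 cm
RCF = 1.118 × 10⁻⁵ × r × N²
RCF_original = 1.118 × 10⁻⁵ × 5 × (8750)² = 1.118 × 10⁻⁵ × 5 × 76,562,500 ≈ 4,279.8 × g
Target RCF = 2.5 × 4,279.8 ≈ 10,699.5 × g
10,699.5 = 1.118 × 10⁻⁵ × 3.8 × N²
N² = 10,699.5 / (4.2484 × 10⁻⁵) = 251,847,754
N ≈ √251,847,754 ≈ 15,869.7

≈ 15900 RPM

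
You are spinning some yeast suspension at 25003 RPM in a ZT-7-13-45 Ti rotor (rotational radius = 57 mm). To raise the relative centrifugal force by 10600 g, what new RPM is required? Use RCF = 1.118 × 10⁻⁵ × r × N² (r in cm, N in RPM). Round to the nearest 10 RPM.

N₂ ≈ 28130 RPM

r = 57 mm = 5.7 cm
Current RCF = 1.118 × 10⁻⁵ × 5.7 × (25003)² = 1.118 × 10⁻⁵ × 5.7 × 625,150,009 ≈ 39,838.3 × g
Target RCF = 39,838.3 + 10,600 = 50,438.3 × g
N² = 50,438.3 / (6.3726 × 10⁻⁵) = 791,486,991
N ≈ √791,486,991 ≈ 28,133.4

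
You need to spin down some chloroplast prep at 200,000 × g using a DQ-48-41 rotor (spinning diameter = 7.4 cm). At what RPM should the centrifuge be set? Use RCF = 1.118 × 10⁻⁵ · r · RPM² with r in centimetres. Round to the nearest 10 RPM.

r = 7.4 / 2 = 3.7 cm
RCF = 1.118 × 10⁻⁵ × r × N²
200,000 = 1.118 × 10⁻⁵ × 3.7 × N²
N² = 200,000 / (4.1366 × 10⁻⁵) = 4,834,888,556
N ≈ √4,834,888,556 ≈ 69,533.4

≈ 69530 RPM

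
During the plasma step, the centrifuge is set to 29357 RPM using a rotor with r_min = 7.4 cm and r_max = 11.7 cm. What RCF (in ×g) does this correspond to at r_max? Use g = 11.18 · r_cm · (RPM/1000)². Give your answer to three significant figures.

RCF ≈ 113000 ×g

Use r_max = 11.7 cm.
RCF = 11.18 × r × (N/1000)²
RCF = 11.18 × 11.7 × (29.357)² = 11.18 × 11.7 × 861.833449 ≈ 112,733 × g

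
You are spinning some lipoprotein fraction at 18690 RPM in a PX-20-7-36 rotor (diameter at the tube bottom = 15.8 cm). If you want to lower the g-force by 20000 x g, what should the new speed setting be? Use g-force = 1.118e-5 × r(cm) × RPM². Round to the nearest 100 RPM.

N₂ ≈ 11100 RPM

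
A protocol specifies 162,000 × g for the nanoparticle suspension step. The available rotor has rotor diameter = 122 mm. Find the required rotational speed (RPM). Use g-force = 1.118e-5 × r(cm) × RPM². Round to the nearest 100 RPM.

r = 122 mm / 2 = 61 mm = 6.1 cm
162,000 = 1.118 × 10⁻⁵ × 6.1 × N²
N² = 162,000 / (6.8198 × 10⁻⁵) = 2,375,436,230
N ≈ √2,375,436,230 ≈ 48,738.4

N ≈ 48700 RPM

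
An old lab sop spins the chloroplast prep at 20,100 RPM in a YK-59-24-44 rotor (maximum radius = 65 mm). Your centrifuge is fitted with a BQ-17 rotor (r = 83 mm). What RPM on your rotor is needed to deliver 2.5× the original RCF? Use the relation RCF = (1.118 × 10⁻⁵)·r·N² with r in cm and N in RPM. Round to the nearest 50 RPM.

Original rotor: r = 65 mm = 6.5 cm
RCF_original = 1.118 × 10⁻⁵ × 6.5 × (20100)² = 1.118 × 10⁻⁵ × 6.5 × 404,010,000 ≈ 29,359.4 × g
Target RCF = 2.5 × 29,359.4 ≈ 73,398.5 × g
Your rotor: r = 83 mm = 8.3 cm
73,398.5 = 1.118 × 10⁻⁵ × 8.3 × N²
N² = 73,398.5 / (9.2794 × 10⁻⁵) = 790,983,253
N ≈ √790,983,253 ≈ 28,124.4

≈ 28100 RPM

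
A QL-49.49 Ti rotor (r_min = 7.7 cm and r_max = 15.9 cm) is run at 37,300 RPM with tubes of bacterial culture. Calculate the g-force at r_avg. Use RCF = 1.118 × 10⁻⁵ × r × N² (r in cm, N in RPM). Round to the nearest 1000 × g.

r_avg = (7.7 + 15.9) / 2 = 11.8 cm
RCF = 1.118 × 10⁻⁵ × r × N²
RCF = 1.118 × 10⁻⁵ × 11.8 × (37300)² = 1.118 × 10⁻⁵ × 11.8 × 1,391,290,000 ≈ 183,544.5 × g

RCF ≈ 184000 g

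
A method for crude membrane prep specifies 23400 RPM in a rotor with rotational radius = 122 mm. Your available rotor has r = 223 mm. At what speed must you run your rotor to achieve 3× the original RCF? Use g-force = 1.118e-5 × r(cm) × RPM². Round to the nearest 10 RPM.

29980 RPM

Original rotor: r = 122 mm = 12.2 cm
RCF_original = 1.118 × 10⁻⁵ × 12.2 × (23400)² = 1.118 × 10⁻⁵ × 12.2 × 547,560,000 ≈ 74,685 × g
Target RCF = 3 × 74,685 ≈ 224,055 × g
Your rotor: r = 223 mm = 22.3 cm
224,055 = 1.118 × 10⁻⁵ × 22.3 × N²
N² = 224,055 / (24.9314 × 10⁻⁵) = 898,685,994
N ≈ √898,685,994 ≈ 29,978.1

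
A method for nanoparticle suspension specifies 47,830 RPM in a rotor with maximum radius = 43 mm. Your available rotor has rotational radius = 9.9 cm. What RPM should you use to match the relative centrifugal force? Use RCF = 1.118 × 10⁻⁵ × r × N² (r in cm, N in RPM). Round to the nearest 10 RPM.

Original rotor: r = 43 mm = 4.3 cm
RCF_original = 1.118 × 10⁻⁵ × 4.3 × (47830)² = 1.118 × 10⁻⁵ × 4.3 × 2,287,708,900 ≈ 109,979.3 × g
109,979.3 = 1.118 × 10⁻⁵ × 9.9 × N²
N² = 109,979.3 / (11.0682 × 10⁻⁵) = 993,651,181
N ≈ √993,651,181 ≈ 31,522.2

31520 RPM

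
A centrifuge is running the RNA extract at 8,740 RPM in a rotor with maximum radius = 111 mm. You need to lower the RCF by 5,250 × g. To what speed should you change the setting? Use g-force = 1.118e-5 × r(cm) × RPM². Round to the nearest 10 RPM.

N₂ ≈ 5840 RPM

r = 111 mm = 11.1 cm
Current RCF = 1.118 × 10⁻⁵ × 11.1 × (8740)² = 1.118 × 10⁻⁵ × 11.1 × 76,387,600 ≈ 9,479.5 × g
Target RCF = 9,479.5 − 5,250 = 4,229.5 × g
N² = 4,229.5 / (12.4098 × 10⁻⁵) = 34,081,935
N ≈ √34,081,935 ≈ 5,838.0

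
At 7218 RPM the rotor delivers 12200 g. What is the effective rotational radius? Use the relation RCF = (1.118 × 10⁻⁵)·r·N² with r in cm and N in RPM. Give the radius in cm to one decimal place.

RCF = 1.118 × 10⁻⁵ × r × N²
12200 = 1.118 × 10⁻⁵ × r × (7218)²
r = 12200 / (1.118 × 10⁻⁵ × 52,099,524) = 12200 / 582.4727 ≈ 20.945 cm

20.9 cm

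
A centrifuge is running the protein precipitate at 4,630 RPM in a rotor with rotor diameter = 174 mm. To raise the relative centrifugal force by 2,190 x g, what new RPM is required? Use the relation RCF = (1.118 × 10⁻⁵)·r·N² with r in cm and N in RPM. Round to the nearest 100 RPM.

≈ 6600 RPM

r = 174 mm / 2 = 87 mm = 8.7 cm
Current RCF = 1.118 × 10⁻⁵ × 8.7 × (4630)² = 1.118 × 10⁻⁵ × 8.7 × 21,436,900 ≈ 2,085.1 × g
Target RCF = 2,085.1 + 2,190 = 4,275.1 × g
N² = 4,275.1 / (9.7266 × 10⁻⁵) = 43,952,666
N ≈ √43,952,666 ≈ 6,629.7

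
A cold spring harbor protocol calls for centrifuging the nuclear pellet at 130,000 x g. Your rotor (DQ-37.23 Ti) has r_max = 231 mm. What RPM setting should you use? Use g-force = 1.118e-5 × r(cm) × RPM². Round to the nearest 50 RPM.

r = 231 mm = 23.1 cm
RCF = 1.118 × 10⁻⁵ × r × N²
130,000 = 1.118 × 10⁻⁵ × 23.1 × N²
N² = 130,000 / (25.8258 × 10⁻⁵) = 503,372,596
N ≈ √503,372,596 ≈ 22,436.0

22450 RPM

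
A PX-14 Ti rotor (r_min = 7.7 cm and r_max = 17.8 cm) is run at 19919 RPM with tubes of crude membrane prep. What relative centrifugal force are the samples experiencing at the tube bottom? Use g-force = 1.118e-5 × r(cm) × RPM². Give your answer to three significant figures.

RCF ≈ 79000 × g

Use r_max = 17.8 cm.
RCF = 1.118 × 10⁻⁵ × r × N²
RCF = 1.118 × 10⁻⁵ × 17.8 × (19919)² = 1.118 × 10⁻⁵ × 17.8 × 396,766,561 ≈ 78,958.1 × g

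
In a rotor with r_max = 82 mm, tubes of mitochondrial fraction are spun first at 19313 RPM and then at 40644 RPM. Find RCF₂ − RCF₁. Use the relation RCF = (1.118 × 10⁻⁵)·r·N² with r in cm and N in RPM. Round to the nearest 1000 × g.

r = 82 mm = 8.2 cm
RCF₁ = 1.118 × 10⁻⁵ × 8.2 × (19313)² = 1.118 × 10⁻⁵ × 8.2 × 372,991,969 ≈ 34,194.4 × g
RCF₂ = 1.118 × 10⁻⁵ × 8.2 × (40644)² = 1.118 × 10⁻⁵ × 8.2 × 1,651,934,736 ≈ 151,442.8 × g
Increase = 151,442.8 − 34,194.4 = 117,248.4

≈ 117000 ×g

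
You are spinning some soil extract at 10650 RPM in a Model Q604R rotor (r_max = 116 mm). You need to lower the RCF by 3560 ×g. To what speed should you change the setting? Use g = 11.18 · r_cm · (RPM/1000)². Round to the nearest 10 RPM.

r = 116 mm = 11.6 cm
Current RCF = 11.18 × 11.6 × (10.65)² = 11.18 × 11.6 × 113.4225 ≈ 14,709.5 × g
Target RCF = 14,709.5 − 3,560 = 11,149.5 × g
(N/1000)² = 11,149.5 / 129.688 = 85.97172
N = 1000 × √85.97172 ≈ 9,272.1

N₂ ≈ 9270 RPM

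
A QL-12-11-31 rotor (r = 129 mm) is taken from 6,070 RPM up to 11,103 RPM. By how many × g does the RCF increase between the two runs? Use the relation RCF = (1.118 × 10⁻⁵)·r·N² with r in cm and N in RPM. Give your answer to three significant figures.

≈ 12500 × g

r = 129 mm = 12.9 cm
RCF₁ = 1.118 × 10⁻⁵ × 12.9 × (6070)² = 1.118 × 10⁻⁵ × 12.9 × 36,844,900 ≈ 5,313.8 × g
RCF₂ = 1.118 × 10⁻⁵ × 12.9 × (11103)² = 1.118 × 10⁻⁵ × 12.9 × 123,276,609 ≈ 17,779.2 × g
Increase = 17,779.2 − 5,313.8 = 12,465.4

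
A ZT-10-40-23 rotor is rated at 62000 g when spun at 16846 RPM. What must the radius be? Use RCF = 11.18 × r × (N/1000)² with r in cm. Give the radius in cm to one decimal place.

RCF = 11.18 × r × (N/1000)²
62000 = 11.18 × r × (16.846)²
r = 62000 / (11.18 × 283.787716) = 62000 / 3172.747 ≈ 19.541 cm

19.5 cm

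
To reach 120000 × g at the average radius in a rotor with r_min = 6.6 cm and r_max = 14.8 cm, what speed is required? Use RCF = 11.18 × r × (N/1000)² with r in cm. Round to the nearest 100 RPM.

N ≈ 31700 RPM

r_avg = (6.6 + 14.8) / 2 = 10.7 cm
120,000 = 11.18 × 10.7 × (N/1000)²
(N/1000)² = 120,000 / 119.626 = 1003.126
N = 1000 × √1003.126 ≈ 31,672.2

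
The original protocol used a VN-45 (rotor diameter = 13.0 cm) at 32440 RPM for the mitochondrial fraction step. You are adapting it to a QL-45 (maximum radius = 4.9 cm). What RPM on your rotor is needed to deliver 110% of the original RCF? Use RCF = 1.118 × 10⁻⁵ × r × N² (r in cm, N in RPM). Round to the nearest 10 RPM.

≈ 39190 RPM

Original rotor: r = 13.0 / 2 = 6.5 cm
RCF_original = 1.118 × 10⁻⁵ × 6.5 × (32440)² = 1.118 × 10⁻⁵ × 6.5 × 1,052,353,600 ≈ 76,474.5 × g
Target RCF = 1.1 × 76,474.5 ≈ 84,122 × g
84,122 = 1.118 × 10⁻⁵ × 4.9 × N²
N² = 84,122 / (5.4782 × 10⁻⁵) = 1,535,577,379
N ≈ √1,535,577,379 ≈ 39,186.4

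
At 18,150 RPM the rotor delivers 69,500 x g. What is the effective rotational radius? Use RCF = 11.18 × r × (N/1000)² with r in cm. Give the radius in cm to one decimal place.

r ≈ 18.9 cm

69500 = 11.18 × r × (18.15)²
r = 69500 / (11.18 × 329.4225) = 69500 / 3682.944 ≈ 18.871 cm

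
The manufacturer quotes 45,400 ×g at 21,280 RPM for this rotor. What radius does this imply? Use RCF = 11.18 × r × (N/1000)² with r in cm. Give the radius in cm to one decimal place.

45400 = 11.18 × r × (21.28)²
r = 45400 / (11.18 × 452.8384) = 45400 / 5062.733 ≈ 8.967 cm

≈ 9.0 cm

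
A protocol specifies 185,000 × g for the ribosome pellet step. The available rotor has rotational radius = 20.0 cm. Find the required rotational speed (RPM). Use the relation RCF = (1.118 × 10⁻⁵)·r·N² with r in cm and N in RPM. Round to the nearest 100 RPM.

RCF = 1.118 × 10⁻⁵ × r × N²
185,000 = 1.118 × 10⁻⁵ × 20 × N²
N² = 185,000 / (22.36 × 10⁻⁵) = 827,370,304
N ≈ √827,370,304 ≈ 28,764.0

N ≈ 28800 RPM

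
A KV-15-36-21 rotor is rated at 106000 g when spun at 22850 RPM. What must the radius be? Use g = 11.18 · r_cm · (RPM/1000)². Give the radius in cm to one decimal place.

RCF = 11.18 × r × (N/1000)²
106000 = 11.18 × r × (22.85)²
r = 106000 / (11.18 × 522.1225) = 106000 / 5837.33 ≈ 18.159 cm

18.2 cm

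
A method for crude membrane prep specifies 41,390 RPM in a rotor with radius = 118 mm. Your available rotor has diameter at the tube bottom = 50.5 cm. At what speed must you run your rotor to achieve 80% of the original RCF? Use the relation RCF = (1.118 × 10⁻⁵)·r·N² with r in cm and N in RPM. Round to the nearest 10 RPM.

25310 RPM

Original rotor: r = 118 mm = 11.8 cm
RCF = 1.118 × 10⁻⁵ × r × N²
RCF_original = 1.118 × 10⁻⁵ × 11.8 × (41390)² = 1.118 × 10⁻⁵ × 11.8 × 1,713,132,100 ≈ 226,003.2 × g
Target RCF = 0.8 × 226,003.2 ≈ 180,802.6 × g
Your rotor: r = 50.5 / 2 = 25.25 cm
180,802.6 = 1.118 × 10⁻⁵ × 25.25 × N²
N² = 180,802.6 / (28.2295 × 10⁻⁵) = 640,473,972
N ≈ √640,473,972 ≈ 25,307.6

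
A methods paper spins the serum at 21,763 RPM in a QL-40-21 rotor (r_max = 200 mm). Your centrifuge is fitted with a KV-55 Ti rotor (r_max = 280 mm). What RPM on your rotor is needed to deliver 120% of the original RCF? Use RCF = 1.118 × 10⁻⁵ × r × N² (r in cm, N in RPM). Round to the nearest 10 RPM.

Original rotor: r = 200 mm = 20.0 cm
RCF_original = 1.118 × 10⁻⁵ × 20 × (21763)² = 1.118 × 10⁻⁵ × 20 × 473,628,169 ≈ 105,903.3 × g
Target RCF = 1.2 × 105,903.3 ≈ 127,084 × g
Your rotor: r = 280 mm = 28.0 cm
127,084 = 1.118 × 10⁻⁵ × 28 × N²
N² = 127,084 / (31.304 × 10⁻⁵) = 405,967,289
N ≈ √405,967,289 ≈ 20,148.6

20150 RPM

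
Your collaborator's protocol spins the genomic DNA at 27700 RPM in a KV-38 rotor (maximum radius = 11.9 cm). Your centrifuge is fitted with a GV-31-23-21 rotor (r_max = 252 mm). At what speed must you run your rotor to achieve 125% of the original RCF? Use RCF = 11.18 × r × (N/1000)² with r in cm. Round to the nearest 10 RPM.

RCF_original = 11.18 × 11.9 × (27.7)² = 11.18 × 11.9 × 767.29 ≈ 102,081.8 × g
Target RCF = 1.25 × 102,081.8 ≈ 127,602.2 × g
Your rotor: r = 252 mm = 25.2 cm
127,602.2 = 11.18 × 25.2 × (N/1000)²
(N/1000)² = 127,602.2 / 281.736 = 452.9141
N = 1000 × √452.9141 ≈ 21,281.8

21280 RPM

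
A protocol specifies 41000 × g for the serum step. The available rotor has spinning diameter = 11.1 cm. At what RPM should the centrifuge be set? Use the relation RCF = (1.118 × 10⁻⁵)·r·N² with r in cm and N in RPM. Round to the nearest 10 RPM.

N ≈ 25710 RPM

r = 11.1 / 2 = 5.55 cm
41,000 = 1.118 × 10⁻⁵ × 5.55 × N²
N² = 41,000 / (6.2049 × 10⁻⁵) = 660,768,103
N ≈ √660,768,103 ≈ 25,705.4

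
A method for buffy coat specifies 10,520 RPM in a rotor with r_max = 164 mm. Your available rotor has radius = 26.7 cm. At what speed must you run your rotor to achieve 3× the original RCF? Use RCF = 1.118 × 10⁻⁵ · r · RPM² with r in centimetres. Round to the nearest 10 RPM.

≈ 14280 RPM

Original rotor: r = 164 mm = 16.4 cm
RCF_original = 1.118 × 10⁻⁵ × 16.4 × (10520)² = 1.118 × 10⁻⁵ × 16.4 × 110,670,400 ≈ 20,291.6 × g
Target RCF = 3 × 20,291.6 ≈ 60,874.8 × g
60,874.8 = 1.118 × 10⁻⁵ × 26.7 × N²
N² = 60,874.8 / (29.8506 × 10⁻⁵) = 203,931,579
N ≈ √203,931,579 ≈ 14,280.5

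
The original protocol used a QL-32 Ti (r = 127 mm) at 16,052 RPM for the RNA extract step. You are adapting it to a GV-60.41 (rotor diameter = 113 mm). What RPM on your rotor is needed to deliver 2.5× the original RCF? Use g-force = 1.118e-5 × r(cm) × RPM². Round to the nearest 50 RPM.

Original rotor: r = 127 mm = 12.7 cm
RCF_original = 1.118 × 10⁻⁵ × 12.7 × (16052)² = 1.118 × 10⁻⁵ × 12.7 × 257,666,704 ≈ 36,585.1 × g
Target RCF = 2.5 × 36,585.1 ≈ 91,462.8 × g
Your rotor: r = 113 mm / 2 = 56.5 mm = 5.65 cm
91,462.8 = 1.118 × 10⁻⁵ × 5.65 × N²
N² = 91,462.8 / (6.3167 × 10⁻⁵) = 1,447,952,254
N ≈ √1,447,952,254 ≈ 38,052.0

38050 RPM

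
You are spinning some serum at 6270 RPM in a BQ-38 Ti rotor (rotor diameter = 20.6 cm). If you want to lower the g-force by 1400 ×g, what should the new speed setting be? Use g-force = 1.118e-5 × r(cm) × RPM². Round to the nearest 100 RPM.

r = 20.6 / 2 = 10.3 cm
Current RCF = 1.118 × 10⁻⁵ × 10.3 × (6270)² = 1.118 × 10⁻⁵ × 10.3 × 39,312,900 ≈ 4,527 × g
Target RCF = 4,527 − 1,400 = 3,127 × g
N² = 3,127 / (11.5154 × 10⁻⁵) = 27,154,940
N ≈ √27,154,940 ≈ 5,211.0

N₂ ≈ 5200 RPM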